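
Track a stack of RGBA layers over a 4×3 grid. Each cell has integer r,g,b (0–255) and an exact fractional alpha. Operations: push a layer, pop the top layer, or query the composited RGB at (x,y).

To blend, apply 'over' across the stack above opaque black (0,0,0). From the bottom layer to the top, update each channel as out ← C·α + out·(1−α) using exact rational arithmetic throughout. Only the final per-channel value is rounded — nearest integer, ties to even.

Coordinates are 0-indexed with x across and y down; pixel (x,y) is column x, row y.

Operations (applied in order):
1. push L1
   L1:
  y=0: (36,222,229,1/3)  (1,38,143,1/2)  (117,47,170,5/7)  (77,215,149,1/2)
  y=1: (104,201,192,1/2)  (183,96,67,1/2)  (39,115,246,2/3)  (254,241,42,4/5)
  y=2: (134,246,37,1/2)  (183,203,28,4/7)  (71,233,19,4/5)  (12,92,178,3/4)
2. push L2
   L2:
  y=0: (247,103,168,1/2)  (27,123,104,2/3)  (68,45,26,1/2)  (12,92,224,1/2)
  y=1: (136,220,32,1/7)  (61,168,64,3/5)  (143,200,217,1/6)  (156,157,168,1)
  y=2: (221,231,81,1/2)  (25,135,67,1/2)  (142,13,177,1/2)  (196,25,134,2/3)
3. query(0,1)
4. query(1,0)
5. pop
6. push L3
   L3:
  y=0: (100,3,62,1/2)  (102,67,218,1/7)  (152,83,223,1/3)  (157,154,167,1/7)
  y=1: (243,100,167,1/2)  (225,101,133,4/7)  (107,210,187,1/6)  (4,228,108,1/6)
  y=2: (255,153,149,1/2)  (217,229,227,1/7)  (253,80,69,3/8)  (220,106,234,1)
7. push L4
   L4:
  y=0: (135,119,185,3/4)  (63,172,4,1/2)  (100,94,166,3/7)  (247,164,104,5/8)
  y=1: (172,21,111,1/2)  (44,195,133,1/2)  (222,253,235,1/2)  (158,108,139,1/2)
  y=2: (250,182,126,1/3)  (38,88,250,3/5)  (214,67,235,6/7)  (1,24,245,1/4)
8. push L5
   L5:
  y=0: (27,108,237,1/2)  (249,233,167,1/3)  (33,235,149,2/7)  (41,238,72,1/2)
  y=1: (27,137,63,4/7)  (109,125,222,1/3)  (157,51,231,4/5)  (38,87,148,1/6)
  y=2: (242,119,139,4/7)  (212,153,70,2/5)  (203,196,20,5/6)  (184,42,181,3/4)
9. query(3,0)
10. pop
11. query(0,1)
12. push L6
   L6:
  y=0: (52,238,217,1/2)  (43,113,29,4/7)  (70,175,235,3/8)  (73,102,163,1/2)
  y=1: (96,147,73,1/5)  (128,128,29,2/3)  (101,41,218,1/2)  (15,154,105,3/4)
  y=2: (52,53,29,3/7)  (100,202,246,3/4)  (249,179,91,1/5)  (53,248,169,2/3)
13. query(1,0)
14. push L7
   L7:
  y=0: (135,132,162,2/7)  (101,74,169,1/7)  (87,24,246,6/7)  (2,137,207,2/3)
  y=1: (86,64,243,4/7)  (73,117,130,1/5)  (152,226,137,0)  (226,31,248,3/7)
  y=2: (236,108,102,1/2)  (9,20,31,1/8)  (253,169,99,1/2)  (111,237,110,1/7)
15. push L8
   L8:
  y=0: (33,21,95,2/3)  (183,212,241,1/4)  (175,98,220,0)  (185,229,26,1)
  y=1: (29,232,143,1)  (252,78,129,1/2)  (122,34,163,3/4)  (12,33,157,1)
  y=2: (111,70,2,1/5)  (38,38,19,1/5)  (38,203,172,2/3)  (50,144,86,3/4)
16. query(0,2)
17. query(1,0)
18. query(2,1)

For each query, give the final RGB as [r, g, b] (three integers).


(0,1) stack=L1,L2; from [0,0,0]:
after L1 α=1/2: [52, 201/2, 96]
after L2 α=1/7: [64, 823/7, 608/7]
rounded: [64, 118, 87]

(1,0) stack=L1,L2; from [0,0,0]:
L1 α=1/2: [1/2, 19, 143/2]
L2 α=2/3: [109/6, 265/3, 559/6]
→ [18, 88, 93]

(3,0) stack=L1,L3,L4,L5; from [0,0,0]:
after L1 α=1/2: [77/2, 215/2, 149/2]
after L3 α=1/7: [388/7, 799/7, 614/7]
after L4 α=5/8: [9809/56, 8137/56, 2741/28]
after L5 α=1/2: [12105/112, 21465/112, 4757/56]
→ [108, 192, 85]

at x=0,y=1 over L1,L3,L4:
L1 α=1/2: [52, 201/2, 96]
L3 α=1/2: [295/2, 401/4, 263/2]
L4 α=1/2: [639/4, 485/8, 485/4]
→ [160, 61, 121]

at x=1,y=0 over L1,L3,L4,L6:
L1 α=1/2: [1/2, 19, 143/2]
L3 α=1/7: [15, 181/7, 647/7]
L4 α=1/2: [39, 1385/14, 675/14]
L6 α=4/7: [289/7, 10483/98, 3649/98]
→ [41, 107, 37]

at x=0,y=2 over L1,L3,L4,L6,L7,L8:
L1 α=1/2: [67, 123, 37/2]
L3 α=1/2: [161, 138, 335/4]
L4 α=1/3: [572/3, 458/3, 587/6]
L6 α=3/7: [2756/21, 2309/21, 205/3]
L7 α=1/2: [3856/21, 4577/42, 511/6]
L8 α=1/5: [3551/21, 10624/105, 1028/15]
= [169, 101, 69]

at x=1,y=0 over L1,L3,L4,L6,L7,L8:
after L1 α=1/2: [1/2, 19, 143/2]
after L3 α=1/7: [15, 181/7, 647/7]
after L4 α=1/2: [39, 1385/14, 675/14]
after L6 α=4/7: [289/7, 10483/98, 3649/98]
after L7 α=1/7: [2441/49, 35075/343, 19228/343]
after L8 α=1/4: [8145/98, 177941/1372, 140347/1372]
= [83, 130, 102]

query (2,1) [L1,L3,L4,L6,L7,L8] — begin 0,0,0
L1 α=2/3: [26, 230/3, 164]
L3 α=1/6: [79/2, 890/9, 1007/6]
L4 α=1/2: [523/4, 3167/18, 2417/12]
L6 α=1/2: [927/8, 3905/36, 5033/24]
L7 α=0: [927/8, 3905/36, 5033/24]
L8 α=3/4: [3855/32, 7577/144, 16769/96]
= [120, 53, 175]


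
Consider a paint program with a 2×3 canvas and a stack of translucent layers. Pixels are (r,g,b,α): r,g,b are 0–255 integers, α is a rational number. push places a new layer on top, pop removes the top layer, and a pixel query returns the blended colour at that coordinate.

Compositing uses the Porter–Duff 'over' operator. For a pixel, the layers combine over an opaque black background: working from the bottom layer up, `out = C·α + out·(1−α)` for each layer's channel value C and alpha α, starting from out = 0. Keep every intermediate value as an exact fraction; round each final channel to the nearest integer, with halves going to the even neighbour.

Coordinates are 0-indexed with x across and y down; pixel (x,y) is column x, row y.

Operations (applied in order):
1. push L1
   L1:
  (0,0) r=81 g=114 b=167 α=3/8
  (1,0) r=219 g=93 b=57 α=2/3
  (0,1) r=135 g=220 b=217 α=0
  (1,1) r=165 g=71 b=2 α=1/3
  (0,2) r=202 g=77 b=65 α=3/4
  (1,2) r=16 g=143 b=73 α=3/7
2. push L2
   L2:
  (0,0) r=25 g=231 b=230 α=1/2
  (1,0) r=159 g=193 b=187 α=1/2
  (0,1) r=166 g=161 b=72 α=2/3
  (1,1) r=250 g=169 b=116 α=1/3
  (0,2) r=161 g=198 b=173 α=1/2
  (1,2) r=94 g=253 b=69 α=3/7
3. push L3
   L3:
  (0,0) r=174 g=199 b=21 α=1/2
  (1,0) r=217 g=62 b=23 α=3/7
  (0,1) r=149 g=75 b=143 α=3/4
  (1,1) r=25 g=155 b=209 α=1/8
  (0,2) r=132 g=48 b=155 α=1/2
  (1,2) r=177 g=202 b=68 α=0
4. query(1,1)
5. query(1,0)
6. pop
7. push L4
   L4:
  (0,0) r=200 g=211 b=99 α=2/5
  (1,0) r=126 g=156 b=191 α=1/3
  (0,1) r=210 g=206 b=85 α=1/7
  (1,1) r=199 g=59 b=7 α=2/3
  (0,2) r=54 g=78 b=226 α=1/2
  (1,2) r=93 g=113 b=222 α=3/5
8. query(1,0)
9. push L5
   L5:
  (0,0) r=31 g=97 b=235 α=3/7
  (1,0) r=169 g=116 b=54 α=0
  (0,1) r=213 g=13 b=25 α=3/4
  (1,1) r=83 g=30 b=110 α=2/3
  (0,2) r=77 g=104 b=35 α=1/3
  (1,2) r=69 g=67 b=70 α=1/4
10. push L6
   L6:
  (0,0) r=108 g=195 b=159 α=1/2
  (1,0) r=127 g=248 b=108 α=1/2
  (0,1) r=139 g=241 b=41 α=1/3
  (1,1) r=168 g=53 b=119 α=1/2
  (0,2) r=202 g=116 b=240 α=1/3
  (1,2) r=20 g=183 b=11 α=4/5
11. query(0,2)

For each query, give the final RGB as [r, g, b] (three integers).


at x=1,y=1 over L1,L2,L3:
+L1 (α=1/3) → [55, 71/3, 2/3]
+L2 (α=1/3) → [120, 649/9, 352/9]
+L3 (α=1/8) → [865/8, 2969/36, 4345/72]
rounded: [108, 82, 60]

query (1,0) [L1,L2,L3] — begin 0,0,0
L1 α=2/3: [146, 62, 38]
L2 α=1/2: [305/2, 255/2, 225/2]
L3 α=3/7: [1261/7, 696/7, 519/7]
= [180, 99, 74]

query (1,0) [L1,L2,L4] — begin 0,0,0
L1 α=2/3: [146, 62, 38]
L2 α=1/2: [305/2, 255/2, 225/2]
L4 α=1/3: [431/3, 137, 416/3]
= [144, 137, 139]

at x=0,y=2 over L1,L2,L4,L5,L6:
L1 α=3/4: [303/2, 231/4, 195/4]
L2 α=1/2: [625/4, 1023/8, 887/8]
L4 α=1/2: [841/8, 1647/16, 2695/16]
L5 α=1/3: [383/4, 2479/24, 2975/24]
L6 α=1/3: [787/6, 3871/36, 5855/36]
→ [131, 108, 163]


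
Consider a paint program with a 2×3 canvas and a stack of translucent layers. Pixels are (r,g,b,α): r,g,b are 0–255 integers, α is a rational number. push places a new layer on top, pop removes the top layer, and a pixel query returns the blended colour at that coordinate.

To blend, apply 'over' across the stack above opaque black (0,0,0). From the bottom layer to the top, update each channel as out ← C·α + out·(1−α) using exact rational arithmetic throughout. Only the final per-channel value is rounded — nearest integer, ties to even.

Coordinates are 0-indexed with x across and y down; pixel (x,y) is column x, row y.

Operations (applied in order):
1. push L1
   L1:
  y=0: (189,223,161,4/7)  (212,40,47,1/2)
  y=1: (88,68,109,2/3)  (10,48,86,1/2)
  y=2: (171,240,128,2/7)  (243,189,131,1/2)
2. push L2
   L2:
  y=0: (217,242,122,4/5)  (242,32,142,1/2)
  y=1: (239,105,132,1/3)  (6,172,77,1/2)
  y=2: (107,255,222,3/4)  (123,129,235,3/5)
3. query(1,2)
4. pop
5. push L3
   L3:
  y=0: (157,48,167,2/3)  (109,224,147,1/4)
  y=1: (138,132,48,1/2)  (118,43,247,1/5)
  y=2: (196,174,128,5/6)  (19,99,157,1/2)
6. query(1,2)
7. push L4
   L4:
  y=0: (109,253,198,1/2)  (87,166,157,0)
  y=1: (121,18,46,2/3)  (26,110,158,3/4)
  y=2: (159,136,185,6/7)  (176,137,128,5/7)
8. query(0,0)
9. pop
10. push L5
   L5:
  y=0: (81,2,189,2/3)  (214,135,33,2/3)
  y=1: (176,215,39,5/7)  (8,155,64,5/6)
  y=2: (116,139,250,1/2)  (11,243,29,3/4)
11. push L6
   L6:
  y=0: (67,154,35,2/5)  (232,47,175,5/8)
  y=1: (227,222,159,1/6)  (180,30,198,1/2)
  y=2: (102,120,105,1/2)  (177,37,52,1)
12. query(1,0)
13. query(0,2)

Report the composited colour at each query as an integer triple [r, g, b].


(1,2) stack=L1,L2; from [0,0,0]:
+L1 (α=1/2) → [243/2, 189/2, 131/2]
+L2 (α=3/5) → [612/5, 576/5, 836/5]
→ [122, 115, 167]

(1,2) stack=L1,L3; from [0,0,0]:
+L1 (α=1/2) → [243/2, 189/2, 131/2]
+L3 (α=1/2) → [281/4, 387/4, 445/4]
rounded: [70, 97, 111]

at x=0,y=0 over L1,L3,L4:
L1 α=4/7: [108, 892/7, 92]
L3 α=2/3: [422/3, 1564/21, 142]
L4 α=1/2: [749/6, 6877/42, 170]
= [125, 164, 170]

at x=1,y=0 over L1,L3,L5,L6:
L1 α=1/2: [106, 20, 47/2]
L3 α=1/4: [427/4, 71, 435/8]
L5 α=2/3: [713/4, 341/3, 321/8]
L6 α=5/8: [6779/32, 72, 7963/64]
→ [212, 72, 124]

query (0,2) [L1,L3,L5,L6] — begin 0,0,0
+L1 (α=2/7) → [342/7, 480/7, 256/7]
+L3 (α=5/6) → [3601/21, 1095/7, 2368/21]
+L5 (α=1/2) → [6037/42, 1034/7, 3809/21]
+L6 (α=1/2) → [10321/84, 937/7, 3007/21]
→ [123, 134, 143]


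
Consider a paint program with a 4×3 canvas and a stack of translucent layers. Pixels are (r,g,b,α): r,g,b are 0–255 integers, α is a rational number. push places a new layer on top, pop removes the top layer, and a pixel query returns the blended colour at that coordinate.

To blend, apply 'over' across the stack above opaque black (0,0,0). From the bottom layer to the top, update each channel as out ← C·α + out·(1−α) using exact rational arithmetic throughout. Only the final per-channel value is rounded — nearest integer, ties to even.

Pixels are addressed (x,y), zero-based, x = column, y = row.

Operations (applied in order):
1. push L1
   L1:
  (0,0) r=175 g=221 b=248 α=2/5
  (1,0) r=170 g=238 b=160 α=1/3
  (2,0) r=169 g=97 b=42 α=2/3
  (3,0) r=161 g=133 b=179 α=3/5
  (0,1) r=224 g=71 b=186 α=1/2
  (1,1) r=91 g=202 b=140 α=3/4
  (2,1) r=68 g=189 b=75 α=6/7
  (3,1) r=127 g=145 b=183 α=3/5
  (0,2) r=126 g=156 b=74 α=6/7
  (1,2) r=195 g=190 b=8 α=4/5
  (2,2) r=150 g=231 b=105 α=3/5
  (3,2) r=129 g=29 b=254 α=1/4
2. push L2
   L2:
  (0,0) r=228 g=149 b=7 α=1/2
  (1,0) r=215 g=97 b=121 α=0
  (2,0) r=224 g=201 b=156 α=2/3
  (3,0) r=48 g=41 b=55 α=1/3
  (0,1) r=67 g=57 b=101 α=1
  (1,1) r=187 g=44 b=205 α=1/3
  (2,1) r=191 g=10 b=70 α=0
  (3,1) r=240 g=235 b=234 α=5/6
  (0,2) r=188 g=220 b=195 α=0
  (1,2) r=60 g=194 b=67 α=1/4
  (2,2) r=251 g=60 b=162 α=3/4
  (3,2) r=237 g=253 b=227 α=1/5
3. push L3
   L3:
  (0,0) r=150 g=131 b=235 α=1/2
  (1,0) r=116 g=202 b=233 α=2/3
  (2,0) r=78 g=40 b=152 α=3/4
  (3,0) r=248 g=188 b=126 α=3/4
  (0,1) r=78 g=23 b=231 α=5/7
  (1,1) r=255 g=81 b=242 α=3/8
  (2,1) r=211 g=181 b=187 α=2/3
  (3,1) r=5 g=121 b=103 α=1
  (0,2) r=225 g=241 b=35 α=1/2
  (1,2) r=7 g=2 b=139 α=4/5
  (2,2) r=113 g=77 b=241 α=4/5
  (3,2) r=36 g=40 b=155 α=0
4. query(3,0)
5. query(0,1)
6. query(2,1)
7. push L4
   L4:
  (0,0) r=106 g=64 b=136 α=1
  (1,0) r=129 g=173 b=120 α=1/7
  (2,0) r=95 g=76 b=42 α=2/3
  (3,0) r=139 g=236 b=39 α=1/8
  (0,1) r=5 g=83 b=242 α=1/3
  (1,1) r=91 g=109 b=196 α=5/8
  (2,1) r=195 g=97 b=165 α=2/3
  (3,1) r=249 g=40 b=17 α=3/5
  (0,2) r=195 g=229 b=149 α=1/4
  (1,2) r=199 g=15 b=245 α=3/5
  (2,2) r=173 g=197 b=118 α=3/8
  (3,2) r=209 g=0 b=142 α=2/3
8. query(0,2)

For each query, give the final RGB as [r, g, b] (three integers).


at x=3,y=0 over L1,L2,L3:
L1 α=3/5: [483/5, 399/5, 537/5]
L2 α=1/3: [402/5, 1003/15, 1349/15]
L3 α=3/4: [2061/10, 9463/60, 7019/60]
→ [206, 158, 117]

at x=0,y=1 over L1,L2,L3:
L1 α=1/2: [112, 71/2, 93]
L2 α=1: [67, 57, 101]
L3 α=5/7: [524/7, 229/7, 1357/7]
rounded: [75, 33, 194]

at x=2,y=1 over L1,L2,L3:
after L1 α=6/7: [408/7, 162, 450/7]
after L2 α=0: [408/7, 162, 450/7]
after L3 α=2/3: [3362/21, 524/3, 3068/21]
= [160, 175, 146]

(0,2) stack=L1,L2,L3,L4; from [0,0,0]:
after L1 α=6/7: [108, 936/7, 444/7]
after L2 α=0: [108, 936/7, 444/7]
after L3 α=1/2: [333/2, 2623/14, 689/14]
after L4 α=1/4: [1389/8, 11075/56, 4153/56]
→ [174, 198, 74]


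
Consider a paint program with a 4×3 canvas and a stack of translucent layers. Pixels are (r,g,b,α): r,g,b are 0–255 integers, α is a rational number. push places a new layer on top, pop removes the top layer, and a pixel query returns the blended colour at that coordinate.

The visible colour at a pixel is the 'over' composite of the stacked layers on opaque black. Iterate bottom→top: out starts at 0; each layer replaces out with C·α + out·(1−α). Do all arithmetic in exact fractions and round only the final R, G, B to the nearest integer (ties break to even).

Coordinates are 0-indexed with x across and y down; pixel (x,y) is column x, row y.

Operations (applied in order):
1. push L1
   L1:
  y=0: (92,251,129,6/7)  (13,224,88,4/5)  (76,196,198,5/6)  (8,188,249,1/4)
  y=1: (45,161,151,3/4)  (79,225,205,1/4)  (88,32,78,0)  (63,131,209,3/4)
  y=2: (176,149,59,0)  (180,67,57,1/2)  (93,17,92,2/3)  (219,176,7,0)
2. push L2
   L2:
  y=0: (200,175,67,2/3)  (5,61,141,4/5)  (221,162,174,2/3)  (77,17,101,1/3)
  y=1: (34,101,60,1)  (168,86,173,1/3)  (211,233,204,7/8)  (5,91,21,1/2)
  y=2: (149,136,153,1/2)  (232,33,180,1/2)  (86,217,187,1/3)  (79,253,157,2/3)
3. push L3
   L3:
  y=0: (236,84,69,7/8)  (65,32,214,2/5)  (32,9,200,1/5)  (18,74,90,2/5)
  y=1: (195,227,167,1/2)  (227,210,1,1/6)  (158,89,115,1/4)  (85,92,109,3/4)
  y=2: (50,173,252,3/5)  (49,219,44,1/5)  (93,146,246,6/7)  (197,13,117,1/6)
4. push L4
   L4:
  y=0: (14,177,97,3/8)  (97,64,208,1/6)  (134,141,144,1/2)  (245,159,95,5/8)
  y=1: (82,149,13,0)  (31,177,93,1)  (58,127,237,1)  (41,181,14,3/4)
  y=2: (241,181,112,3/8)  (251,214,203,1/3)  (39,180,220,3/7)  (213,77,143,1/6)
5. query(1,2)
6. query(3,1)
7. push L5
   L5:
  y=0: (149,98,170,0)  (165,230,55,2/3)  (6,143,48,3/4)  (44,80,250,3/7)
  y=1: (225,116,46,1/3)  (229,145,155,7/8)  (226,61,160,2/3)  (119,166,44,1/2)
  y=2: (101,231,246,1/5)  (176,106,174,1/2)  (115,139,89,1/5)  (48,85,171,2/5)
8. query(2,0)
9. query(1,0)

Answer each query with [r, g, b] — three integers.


at x=1,y=2 over L1,L2,L3,L4:
L1 α=1/2: [90, 67/2, 57/2]
L2 α=1/2: [161, 133/4, 417/4]
L3 α=1/5: [693/5, 352/5, 461/5]
L4 α=1/3: [2641/15, 1774/15, 1937/15]
rounded: [176, 118, 129]

at x=3,y=1 over L1,L2,L3,L4:
+L1 (α=3/4) → [189/4, 393/4, 627/4]
+L2 (α=1/2) → [209/8, 757/8, 711/8]
+L3 (α=3/4) → [2249/32, 2965/32, 3327/32]
+L4 (α=3/4) → [6185/128, 20341/128, 4671/128]
rounded: [48, 159, 36]

(2,0) stack=L1,L2,L3,L4,L5; from [0,0,0]:
after L1 α=5/6: [190/3, 490/3, 165]
after L2 α=2/3: [1516/9, 1462/9, 171]
after L3 α=1/5: [6352/45, 5929/45, 884/5]
after L4 α=1/2: [6191/45, 6137/45, 802/5]
after L5 α=3/4: [7001/180, 12721/90, 761/10]
→ [39, 141, 76]

query (1,0) [L1,L2,L3,L4,L5] — begin 0,0,0
after L1 α=4/5: [52/5, 896/5, 352/5]
after L2 α=4/5: [152/25, 2116/25, 3172/25]
after L3 α=2/5: [3706/125, 7948/125, 20216/125]
after L4 α=1/6: [6131/150, 4774/75, 4236/25]
after L5 α=2/3: [55631/450, 39274/225, 6986/75]
rounded: [124, 175, 93]


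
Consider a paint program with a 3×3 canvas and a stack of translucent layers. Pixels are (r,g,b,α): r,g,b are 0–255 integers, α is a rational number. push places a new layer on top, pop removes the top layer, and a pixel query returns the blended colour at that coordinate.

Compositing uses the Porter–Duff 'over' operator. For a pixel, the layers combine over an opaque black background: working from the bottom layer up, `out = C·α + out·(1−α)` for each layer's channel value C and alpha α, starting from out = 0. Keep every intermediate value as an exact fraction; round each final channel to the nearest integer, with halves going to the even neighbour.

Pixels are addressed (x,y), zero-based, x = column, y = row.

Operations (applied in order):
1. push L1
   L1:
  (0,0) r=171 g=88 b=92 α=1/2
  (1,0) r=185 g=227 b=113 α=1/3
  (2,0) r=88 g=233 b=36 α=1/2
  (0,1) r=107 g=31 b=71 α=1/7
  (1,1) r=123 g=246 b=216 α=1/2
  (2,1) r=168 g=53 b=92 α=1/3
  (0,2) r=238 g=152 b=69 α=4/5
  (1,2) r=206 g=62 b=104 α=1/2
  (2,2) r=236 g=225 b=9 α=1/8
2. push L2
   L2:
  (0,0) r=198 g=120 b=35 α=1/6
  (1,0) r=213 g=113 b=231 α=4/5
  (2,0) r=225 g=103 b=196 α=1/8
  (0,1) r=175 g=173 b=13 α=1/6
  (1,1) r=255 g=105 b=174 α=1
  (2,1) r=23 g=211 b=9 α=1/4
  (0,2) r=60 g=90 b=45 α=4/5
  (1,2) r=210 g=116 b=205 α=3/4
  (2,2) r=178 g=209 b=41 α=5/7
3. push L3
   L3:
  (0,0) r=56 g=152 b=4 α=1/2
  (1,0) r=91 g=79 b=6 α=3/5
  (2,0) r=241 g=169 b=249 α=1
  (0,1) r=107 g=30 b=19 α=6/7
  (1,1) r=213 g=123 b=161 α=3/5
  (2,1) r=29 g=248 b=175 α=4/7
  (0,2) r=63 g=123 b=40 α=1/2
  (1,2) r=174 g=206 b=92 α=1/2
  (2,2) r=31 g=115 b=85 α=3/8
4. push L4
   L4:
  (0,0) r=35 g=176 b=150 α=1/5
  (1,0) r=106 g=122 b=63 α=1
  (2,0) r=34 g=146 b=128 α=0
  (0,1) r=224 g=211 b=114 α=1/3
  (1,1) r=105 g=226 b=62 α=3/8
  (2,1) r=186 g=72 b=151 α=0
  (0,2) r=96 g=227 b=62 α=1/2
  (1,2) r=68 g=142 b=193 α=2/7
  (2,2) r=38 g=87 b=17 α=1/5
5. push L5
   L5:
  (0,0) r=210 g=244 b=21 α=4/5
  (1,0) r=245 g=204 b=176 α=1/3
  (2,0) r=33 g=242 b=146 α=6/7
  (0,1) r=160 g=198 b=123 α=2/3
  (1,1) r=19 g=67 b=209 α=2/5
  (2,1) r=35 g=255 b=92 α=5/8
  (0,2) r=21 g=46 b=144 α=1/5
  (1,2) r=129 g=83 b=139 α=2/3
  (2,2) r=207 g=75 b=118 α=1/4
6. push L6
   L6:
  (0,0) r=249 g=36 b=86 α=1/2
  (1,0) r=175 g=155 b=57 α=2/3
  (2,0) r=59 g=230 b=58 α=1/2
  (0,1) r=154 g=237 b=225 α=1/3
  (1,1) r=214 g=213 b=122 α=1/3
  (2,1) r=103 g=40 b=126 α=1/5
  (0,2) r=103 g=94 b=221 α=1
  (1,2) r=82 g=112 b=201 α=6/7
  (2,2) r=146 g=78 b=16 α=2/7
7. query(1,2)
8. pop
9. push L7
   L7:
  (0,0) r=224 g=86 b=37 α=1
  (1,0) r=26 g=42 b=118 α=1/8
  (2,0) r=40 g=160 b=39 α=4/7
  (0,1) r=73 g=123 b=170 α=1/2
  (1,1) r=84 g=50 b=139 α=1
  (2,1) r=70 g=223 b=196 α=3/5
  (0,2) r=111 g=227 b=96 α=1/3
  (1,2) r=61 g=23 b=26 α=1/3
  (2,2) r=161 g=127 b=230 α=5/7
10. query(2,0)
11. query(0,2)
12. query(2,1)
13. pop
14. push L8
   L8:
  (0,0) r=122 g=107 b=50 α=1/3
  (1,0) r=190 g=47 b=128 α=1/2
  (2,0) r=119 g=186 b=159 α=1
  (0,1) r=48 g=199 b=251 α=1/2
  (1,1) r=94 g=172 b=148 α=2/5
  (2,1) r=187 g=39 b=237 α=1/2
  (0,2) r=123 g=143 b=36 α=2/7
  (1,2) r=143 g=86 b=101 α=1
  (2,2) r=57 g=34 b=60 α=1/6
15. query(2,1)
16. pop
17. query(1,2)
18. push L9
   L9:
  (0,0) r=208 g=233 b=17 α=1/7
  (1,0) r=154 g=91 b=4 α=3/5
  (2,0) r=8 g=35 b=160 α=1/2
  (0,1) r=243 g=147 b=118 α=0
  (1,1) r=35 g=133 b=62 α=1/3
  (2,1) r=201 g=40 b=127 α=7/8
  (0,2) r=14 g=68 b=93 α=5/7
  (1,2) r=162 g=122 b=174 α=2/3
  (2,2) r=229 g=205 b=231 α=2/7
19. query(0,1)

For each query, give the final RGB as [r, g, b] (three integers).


(1,2) stack=L1,L2,L3,L4,L5,L6; from [0,0,0]:
+L1 (α=1/2) → [103, 31, 52]
+L2 (α=3/4) → [733/4, 379/4, 667/4]
+L3 (α=1/2) → [1429/8, 1203/8, 1035/8]
+L4 (α=2/7) → [8233/56, 8287/56, 8263/56]
+L5 (α=2/3) → [22681/168, 5861/56, 23831/168]
+L6 (α=6/7) → [105337/1176, 43493/392, 226439/1176]
→ [90, 111, 193]

query (2,0) [L1,L2,L3,L4,L5,L7] — begin 0,0,0
L1 α=1/2: [44, 233/2, 18]
L2 α=1/8: [533/8, 1837/16, 161/4]
L3 α=1: [241, 169, 249]
L4 α=0: [241, 169, 249]
L5 α=6/7: [439/7, 1621/7, 1125/7]
L7 α=4/7: [2437/49, 9343/49, 4467/49]
= [50, 191, 91]

at x=0,y=2 over L1,L2,L3,L4,L5,L7:
+L1 (α=4/5) → [952/5, 608/5, 276/5]
+L2 (α=4/5) → [2152/25, 2408/25, 1176/25]
+L3 (α=1/2) → [3727/50, 5483/50, 1088/25]
+L4 (α=1/2) → [8527/100, 16833/100, 1319/25]
+L5 (α=1/5) → [9052/125, 17983/125, 8876/125]
+L7 (α=1/3) → [31979/375, 21447/125, 29752/375]
rounded: [85, 172, 79]

at x=2,y=1 over L1,L2,L3,L4,L5,L7:
+L1 (α=1/3) → [56, 53/3, 92/3]
+L2 (α=1/4) → [191/4, 66, 101/4]
+L3 (α=4/7) → [1037/28, 170, 3103/28]
+L4 (α=0) → [1037/28, 170, 3103/28]
+L5 (α=5/8) → [8011/224, 1785/8, 22189/224]
+L7 (α=3/5) → [31531/560, 4461/20, 17609/112]
rounded: [56, 223, 157]

(2,1) stack=L1,L2,L3,L4,L5,L8; from [0,0,0]:
after L1 α=1/3: [56, 53/3, 92/3]
after L2 α=1/4: [191/4, 66, 101/4]
after L3 α=4/7: [1037/28, 170, 3103/28]
after L4 α=0: [1037/28, 170, 3103/28]
after L5 α=5/8: [8011/224, 1785/8, 22189/224]
after L8 α=1/2: [49899/448, 2097/16, 75277/448]
rounded: [111, 131, 168]

(1,2) stack=L1,L2,L3,L4,L5; from [0,0,0]:
L1 α=1/2: [103, 31, 52]
L2 α=3/4: [733/4, 379/4, 667/4]
L3 α=1/2: [1429/8, 1203/8, 1035/8]
L4 α=2/7: [8233/56, 8287/56, 8263/56]
L5 α=2/3: [22681/168, 5861/56, 23831/168]
rounded: [135, 105, 142]

at x=0,y=1 over L1,L2,L3,L4,L5,L9:
after L1 α=1/7: [107/7, 31/7, 71/7]
after L2 α=1/6: [880/21, 683/21, 223/21]
after L3 α=6/7: [14362/147, 4463/147, 2617/147]
after L4 α=1/3: [61652/441, 39943/441, 21992/441]
after L5 α=2/3: [202772/1323, 214579/1323, 130478/1323]
after L9 α=0: [202772/1323, 214579/1323, 130478/1323]
→ [153, 162, 99]


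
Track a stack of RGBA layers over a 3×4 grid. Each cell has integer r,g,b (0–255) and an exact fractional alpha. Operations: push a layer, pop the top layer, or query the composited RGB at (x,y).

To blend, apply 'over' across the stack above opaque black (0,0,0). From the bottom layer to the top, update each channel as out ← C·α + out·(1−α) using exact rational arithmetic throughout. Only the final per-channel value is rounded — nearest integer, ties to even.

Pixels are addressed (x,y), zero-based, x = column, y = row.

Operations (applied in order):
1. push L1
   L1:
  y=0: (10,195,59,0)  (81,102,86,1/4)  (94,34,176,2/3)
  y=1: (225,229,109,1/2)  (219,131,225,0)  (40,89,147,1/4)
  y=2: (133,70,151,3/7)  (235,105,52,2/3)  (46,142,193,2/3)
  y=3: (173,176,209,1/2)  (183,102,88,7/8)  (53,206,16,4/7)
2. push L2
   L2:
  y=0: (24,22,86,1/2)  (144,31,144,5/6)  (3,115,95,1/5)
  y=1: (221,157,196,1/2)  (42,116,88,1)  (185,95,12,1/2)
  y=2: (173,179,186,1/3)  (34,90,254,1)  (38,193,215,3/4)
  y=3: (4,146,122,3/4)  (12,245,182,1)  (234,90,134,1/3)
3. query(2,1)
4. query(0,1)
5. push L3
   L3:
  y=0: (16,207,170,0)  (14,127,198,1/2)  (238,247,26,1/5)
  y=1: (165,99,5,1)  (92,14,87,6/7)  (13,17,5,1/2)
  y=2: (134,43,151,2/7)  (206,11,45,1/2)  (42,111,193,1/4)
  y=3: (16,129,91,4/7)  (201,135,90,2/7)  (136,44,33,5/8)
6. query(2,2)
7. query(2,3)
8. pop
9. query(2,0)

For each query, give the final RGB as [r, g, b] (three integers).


query (2,1) [L1,L2] — begin 0,0,0
L1 α=1/4: [10, 89/4, 147/4]
L2 α=1/2: [195/2, 469/8, 195/8]
rounded: [98, 59, 24]

at x=0,y=1 over L1,L2:
L1 α=1/2: [225/2, 229/2, 109/2]
L2 α=1/2: [667/4, 543/4, 501/4]
rounded: [167, 136, 125]

query (2,2) [L1,L2,L3] — begin 0,0,0
L1 α=2/3: [92/3, 284/3, 386/3]
L2 α=3/4: [217/6, 2021/12, 2321/12]
L3 α=1/4: [301/8, 2465/16, 3093/16]
= [38, 154, 193]

query (2,3) [L1,L2,L3] — begin 0,0,0
+L1 (α=4/7) → [212/7, 824/7, 64/7]
+L2 (α=1/3) → [2062/21, 2278/21, 1066/21]
+L3 (α=5/8) → [3411/28, 1909/28, 2221/56]
→ [122, 68, 40]

(2,0) stack=L1,L2; from [0,0,0]:
+L1 (α=2/3) → [188/3, 68/3, 352/3]
+L2 (α=1/5) → [761/15, 617/15, 1693/15]
rounded: [51, 41, 113]


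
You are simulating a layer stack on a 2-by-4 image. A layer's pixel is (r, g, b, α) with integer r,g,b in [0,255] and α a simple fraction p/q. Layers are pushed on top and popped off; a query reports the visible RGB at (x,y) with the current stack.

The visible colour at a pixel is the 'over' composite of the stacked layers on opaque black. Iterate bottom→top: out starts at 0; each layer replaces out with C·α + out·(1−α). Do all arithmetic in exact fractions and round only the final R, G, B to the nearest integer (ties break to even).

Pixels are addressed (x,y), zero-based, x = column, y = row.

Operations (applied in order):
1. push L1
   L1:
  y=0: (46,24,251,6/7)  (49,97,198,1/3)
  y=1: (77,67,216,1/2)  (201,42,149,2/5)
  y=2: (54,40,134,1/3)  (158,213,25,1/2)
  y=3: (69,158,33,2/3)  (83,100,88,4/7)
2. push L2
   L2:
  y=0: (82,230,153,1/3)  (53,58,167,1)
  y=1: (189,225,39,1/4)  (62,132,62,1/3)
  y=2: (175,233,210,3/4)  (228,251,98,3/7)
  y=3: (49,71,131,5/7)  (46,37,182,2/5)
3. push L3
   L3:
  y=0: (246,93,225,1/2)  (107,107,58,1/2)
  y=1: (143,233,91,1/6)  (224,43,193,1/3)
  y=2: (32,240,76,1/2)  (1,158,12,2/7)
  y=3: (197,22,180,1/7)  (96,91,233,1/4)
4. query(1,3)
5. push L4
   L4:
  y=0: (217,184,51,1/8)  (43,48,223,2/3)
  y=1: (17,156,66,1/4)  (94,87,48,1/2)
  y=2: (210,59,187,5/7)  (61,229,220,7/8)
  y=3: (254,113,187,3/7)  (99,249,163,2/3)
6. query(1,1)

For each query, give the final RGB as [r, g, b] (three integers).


query (1,3) [L1,L2,L3] — begin 0,0,0
after L1 α=4/7: [332/7, 400/7, 352/7]
after L2 α=2/5: [328/7, 1718/35, 3604/35]
after L3 α=1/4: [414/7, 8339/140, 18967/140]
= [59, 60, 135]

query (1,1) [L1,L2,L3,L4] — begin 0,0,0
after L1 α=2/5: [402/5, 84/5, 298/5]
after L2 α=1/3: [1114/15, 276/5, 302/5]
after L3 α=1/3: [5588/45, 767/15, 523/5]
after L4 α=1/2: [4909/45, 1036/15, 763/10]
= [109, 69, 76]


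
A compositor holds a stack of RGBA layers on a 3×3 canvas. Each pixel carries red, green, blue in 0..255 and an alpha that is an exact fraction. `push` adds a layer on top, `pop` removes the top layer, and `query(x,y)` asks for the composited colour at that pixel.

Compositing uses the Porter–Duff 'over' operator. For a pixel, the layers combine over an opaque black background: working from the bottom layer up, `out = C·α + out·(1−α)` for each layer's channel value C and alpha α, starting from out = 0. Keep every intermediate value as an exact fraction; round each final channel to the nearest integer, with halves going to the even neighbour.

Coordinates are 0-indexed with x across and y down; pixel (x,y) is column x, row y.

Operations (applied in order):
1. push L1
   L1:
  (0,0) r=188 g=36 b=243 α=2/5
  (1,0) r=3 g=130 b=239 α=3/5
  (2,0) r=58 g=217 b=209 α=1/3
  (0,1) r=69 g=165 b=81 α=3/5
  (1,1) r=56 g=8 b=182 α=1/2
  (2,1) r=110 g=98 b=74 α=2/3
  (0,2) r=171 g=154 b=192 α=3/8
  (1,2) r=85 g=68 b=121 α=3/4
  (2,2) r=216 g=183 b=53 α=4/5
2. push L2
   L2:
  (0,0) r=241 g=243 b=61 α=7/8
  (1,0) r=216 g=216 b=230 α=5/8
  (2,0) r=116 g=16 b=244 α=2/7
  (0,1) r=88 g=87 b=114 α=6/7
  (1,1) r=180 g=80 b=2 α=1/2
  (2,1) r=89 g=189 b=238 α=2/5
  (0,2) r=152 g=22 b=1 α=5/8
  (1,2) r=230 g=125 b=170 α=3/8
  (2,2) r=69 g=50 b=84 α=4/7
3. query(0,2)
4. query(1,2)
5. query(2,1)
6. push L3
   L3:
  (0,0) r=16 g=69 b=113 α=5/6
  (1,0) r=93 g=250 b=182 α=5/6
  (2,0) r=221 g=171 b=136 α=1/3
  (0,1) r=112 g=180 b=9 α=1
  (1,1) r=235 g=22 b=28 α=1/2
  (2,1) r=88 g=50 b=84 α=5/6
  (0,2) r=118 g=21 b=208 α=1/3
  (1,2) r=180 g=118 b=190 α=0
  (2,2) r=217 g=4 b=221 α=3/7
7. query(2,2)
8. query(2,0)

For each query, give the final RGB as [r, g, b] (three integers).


at x=0,y=2 over L1,L2:
after L1 α=3/8: [513/8, 231/4, 72]
after L2 α=5/8: [7619/64, 1133/32, 221/8]
rounded: [119, 35, 28]

(1,2) stack=L1,L2; from [0,0,0]:
+L1 (α=3/4) → [255/4, 51, 363/4]
+L2 (α=3/8) → [4035/32, 315/4, 3855/32]
= [126, 79, 120]

at x=2,y=1 over L1,L2:
+L1 (α=2/3) → [220/3, 196/3, 148/3]
+L2 (α=2/5) → [398/5, 574/5, 624/5]
rounded: [80, 115, 125]

query (2,2) [L1,L2,L3] — begin 0,0,0
after L1 α=4/5: [864/5, 732/5, 212/5]
after L2 α=4/7: [3972/35, 3196/35, 2316/35]
after L3 α=3/7: [38673/245, 13204/245, 32469/245]
= [158, 54, 133]

query (2,0) [L1,L2,L3] — begin 0,0,0
L1 α=1/3: [58/3, 217/3, 209/3]
L2 α=2/7: [986/21, 1181/21, 2509/21]
L3 α=1/3: [6613/63, 5953/63, 7874/63]
rounded: [105, 94, 125]


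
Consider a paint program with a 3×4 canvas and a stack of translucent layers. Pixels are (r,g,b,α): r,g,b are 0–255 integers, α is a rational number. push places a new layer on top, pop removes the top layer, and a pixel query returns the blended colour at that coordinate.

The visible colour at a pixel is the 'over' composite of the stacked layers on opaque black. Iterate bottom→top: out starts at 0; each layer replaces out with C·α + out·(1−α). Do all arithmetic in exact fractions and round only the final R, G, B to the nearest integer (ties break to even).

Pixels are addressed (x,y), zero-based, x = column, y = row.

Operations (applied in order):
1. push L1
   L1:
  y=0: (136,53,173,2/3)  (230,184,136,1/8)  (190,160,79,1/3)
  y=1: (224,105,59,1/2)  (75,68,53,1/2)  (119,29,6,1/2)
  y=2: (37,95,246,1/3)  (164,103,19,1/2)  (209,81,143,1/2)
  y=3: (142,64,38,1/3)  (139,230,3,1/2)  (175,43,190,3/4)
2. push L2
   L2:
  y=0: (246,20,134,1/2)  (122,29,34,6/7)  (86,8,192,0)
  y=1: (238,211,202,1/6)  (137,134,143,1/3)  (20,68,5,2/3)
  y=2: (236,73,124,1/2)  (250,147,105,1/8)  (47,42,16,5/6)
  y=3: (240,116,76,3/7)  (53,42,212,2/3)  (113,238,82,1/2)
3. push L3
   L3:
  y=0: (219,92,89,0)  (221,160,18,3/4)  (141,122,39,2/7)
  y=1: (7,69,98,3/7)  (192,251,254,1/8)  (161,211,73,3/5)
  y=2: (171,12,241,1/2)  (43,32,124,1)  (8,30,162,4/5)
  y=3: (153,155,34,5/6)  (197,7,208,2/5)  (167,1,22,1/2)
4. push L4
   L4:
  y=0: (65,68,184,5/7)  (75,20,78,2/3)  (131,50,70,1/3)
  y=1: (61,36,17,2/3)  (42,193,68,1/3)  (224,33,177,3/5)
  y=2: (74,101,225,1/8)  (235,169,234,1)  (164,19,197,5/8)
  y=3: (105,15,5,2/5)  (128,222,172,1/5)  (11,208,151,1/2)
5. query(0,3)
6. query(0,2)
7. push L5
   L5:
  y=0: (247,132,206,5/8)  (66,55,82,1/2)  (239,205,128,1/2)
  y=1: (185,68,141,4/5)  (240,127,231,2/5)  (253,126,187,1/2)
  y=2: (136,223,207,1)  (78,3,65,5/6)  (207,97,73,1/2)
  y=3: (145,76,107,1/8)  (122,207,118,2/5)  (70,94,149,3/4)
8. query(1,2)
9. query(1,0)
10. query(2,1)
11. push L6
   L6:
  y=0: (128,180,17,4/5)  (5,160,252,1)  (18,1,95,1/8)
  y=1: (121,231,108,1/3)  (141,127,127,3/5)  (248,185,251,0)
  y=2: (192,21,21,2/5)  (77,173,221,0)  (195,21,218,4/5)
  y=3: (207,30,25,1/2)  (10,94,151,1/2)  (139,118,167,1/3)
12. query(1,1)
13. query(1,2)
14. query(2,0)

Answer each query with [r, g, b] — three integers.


at x=0,y=3 over L1,L2,L3,L4:
after L1 α=1/3: [142/3, 64/3, 38/3]
after L2 α=3/7: [2728/21, 1300/21, 836/21]
after L3 α=5/6: [18793/126, 17575/126, 2203/63]
after L4 α=2/5: [27613/210, 3767/42, 2413/105]
= [131, 90, 23]

(0,2) stack=L1,L2,L3,L4; from [0,0,0]:
after L1 α=1/3: [37/3, 95/3, 82]
after L2 α=1/2: [745/6, 157/3, 103]
after L3 α=1/2: [1771/12, 193/6, 172]
after L4 α=1/8: [13285/96, 1957/48, 1429/8]
rounded: [138, 41, 179]

query (1,2) [L1,L2,L3,L4,L5] — begin 0,0,0
after L1 α=1/2: [82, 103/2, 19/2]
after L2 α=1/8: [103, 1015/16, 343/16]
after L3 α=1: [43, 32, 124]
after L4 α=1: [235, 169, 234]
after L5 α=5/6: [625/6, 92/3, 559/6]
rounded: [104, 31, 93]

query (1,0) [L1,L2,L3,L4,L5] — begin 0,0,0
after L1 α=1/8: [115/4, 23, 17]
after L2 α=6/7: [3043/28, 197/7, 221/7]
after L3 α=3/4: [21607/112, 3557/28, 599/28]
after L4 α=2/3: [38407/336, 1559/28, 4967/84]
after L5 α=1/2: [60583/672, 3099/56, 11855/168]
→ [90, 55, 71]

at x=2,y=1 over L1,L2,L3,L4,L5:
after L1 α=1/2: [119/2, 29/2, 3]
after L2 α=2/3: [199/6, 301/6, 13/3]
after L3 α=3/5: [1648/15, 440/3, 683/15]
after L4 α=3/5: [13376/75, 1177/15, 9331/75]
after L5 α=1/2: [32351/150, 3067/30, 11678/75]
= [216, 102, 156]

(1,1) stack=L1,L2,L3,L4,L5,L6; from [0,0,0]:
+L1 (α=1/2) → [75/2, 34, 53/2]
+L2 (α=1/3) → [212/3, 202/3, 196/3]
+L3 (α=1/8) → [515/6, 2167/24, 1067/12]
+L4 (α=1/3) → [641/9, 4483/36, 1475/18]
+L5 (α=2/5) → [2081/15, 7531/60, 4247/30]
+L6 (α=3/5) → [10507/75, 18961/150, 9962/75]
= [140, 126, 133]

at x=1,y=2 over L1,L2,L3,L4,L5,L6:
after L1 α=1/2: [82, 103/2, 19/2]
after L2 α=1/8: [103, 1015/16, 343/16]
after L3 α=1: [43, 32, 124]
after L4 α=1: [235, 169, 234]
after L5 α=5/6: [625/6, 92/3, 559/6]
after L6 α=0: [625/6, 92/3, 559/6]
→ [104, 31, 93]

(2,0) stack=L1,L2,L3,L4,L5,L6; from [0,0,0]:
after L1 α=1/3: [190/3, 160/3, 79/3]
after L2 α=0: [190/3, 160/3, 79/3]
after L3 α=2/7: [1796/21, 1532/21, 629/21]
after L4 α=1/3: [6343/63, 4114/63, 2728/63]
after L5 α=1/2: [10700/63, 17029/126, 5396/63]
after L6 α=1/8: [5431/36, 17047/144, 6251/72]
= [151, 118, 87]


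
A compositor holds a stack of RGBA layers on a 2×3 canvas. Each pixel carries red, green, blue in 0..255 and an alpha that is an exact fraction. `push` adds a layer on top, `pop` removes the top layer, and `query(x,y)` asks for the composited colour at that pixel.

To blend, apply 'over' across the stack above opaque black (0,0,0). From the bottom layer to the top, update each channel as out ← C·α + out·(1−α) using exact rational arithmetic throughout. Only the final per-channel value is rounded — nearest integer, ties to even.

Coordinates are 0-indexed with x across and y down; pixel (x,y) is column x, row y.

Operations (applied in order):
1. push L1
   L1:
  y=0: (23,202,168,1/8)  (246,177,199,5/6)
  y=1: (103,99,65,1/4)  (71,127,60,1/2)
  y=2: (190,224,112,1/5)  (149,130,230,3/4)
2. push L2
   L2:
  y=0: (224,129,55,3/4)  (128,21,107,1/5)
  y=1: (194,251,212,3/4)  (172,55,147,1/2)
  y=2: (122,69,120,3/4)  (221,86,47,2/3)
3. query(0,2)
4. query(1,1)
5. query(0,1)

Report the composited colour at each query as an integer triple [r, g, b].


at x=0,y=2 over L1,L2:
+L1 (α=1/5) → [38, 224/5, 112/5]
+L2 (α=3/4) → [101, 1259/20, 478/5]
= [101, 63, 96]

at x=1,y=1 over L1,L2:
L1 α=1/2: [71/2, 127/2, 30]
L2 α=1/2: [415/4, 237/4, 177/2]
→ [104, 59, 88]

(0,1) stack=L1,L2; from [0,0,0]:
L1 α=1/4: [103/4, 99/4, 65/4]
L2 α=3/4: [2431/16, 3111/16, 2609/16]
= [152, 194, 163]


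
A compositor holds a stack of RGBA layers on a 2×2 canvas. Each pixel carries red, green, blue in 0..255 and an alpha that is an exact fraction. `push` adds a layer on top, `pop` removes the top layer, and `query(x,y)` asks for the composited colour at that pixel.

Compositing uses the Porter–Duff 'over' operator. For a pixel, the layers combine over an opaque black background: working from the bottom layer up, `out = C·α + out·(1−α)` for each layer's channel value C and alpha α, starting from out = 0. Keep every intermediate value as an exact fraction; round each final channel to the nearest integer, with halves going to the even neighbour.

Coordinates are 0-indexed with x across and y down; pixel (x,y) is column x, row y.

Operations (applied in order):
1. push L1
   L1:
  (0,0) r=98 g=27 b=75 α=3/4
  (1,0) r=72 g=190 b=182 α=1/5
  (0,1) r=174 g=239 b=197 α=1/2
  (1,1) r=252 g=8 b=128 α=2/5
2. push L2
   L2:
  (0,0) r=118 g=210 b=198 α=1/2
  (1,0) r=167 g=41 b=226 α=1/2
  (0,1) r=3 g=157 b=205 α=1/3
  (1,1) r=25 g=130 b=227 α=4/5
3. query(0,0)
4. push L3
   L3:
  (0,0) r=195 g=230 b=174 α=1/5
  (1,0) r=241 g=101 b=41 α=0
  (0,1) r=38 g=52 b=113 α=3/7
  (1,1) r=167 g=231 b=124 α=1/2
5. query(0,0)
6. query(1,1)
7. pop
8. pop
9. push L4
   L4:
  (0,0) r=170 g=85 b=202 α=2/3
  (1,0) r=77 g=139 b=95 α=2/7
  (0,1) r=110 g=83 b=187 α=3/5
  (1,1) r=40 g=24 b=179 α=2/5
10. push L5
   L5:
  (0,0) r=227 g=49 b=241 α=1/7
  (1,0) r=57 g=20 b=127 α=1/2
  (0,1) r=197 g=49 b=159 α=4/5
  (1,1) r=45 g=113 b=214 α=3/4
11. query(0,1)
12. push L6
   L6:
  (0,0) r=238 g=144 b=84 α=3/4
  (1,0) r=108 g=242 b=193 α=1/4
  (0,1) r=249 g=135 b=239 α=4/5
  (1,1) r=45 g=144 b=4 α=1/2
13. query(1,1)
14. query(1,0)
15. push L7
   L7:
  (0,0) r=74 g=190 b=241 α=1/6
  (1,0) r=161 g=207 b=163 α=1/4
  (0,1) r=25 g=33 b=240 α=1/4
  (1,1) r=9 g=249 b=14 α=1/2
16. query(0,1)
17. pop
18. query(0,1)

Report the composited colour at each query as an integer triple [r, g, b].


at x=0,y=0 over L1,L2:
L1 α=3/4: [147/2, 81/4, 225/4]
L2 α=1/2: [383/4, 921/8, 1017/8]
= [96, 115, 127]

(0,0) stack=L1,L2,L3; from [0,0,0]:
after L1 α=3/4: [147/2, 81/4, 225/4]
after L2 α=1/2: [383/4, 921/8, 1017/8]
after L3 α=1/5: [578/5, 1381/10, 273/2]
rounded: [116, 138, 136]

at x=1,y=1 over L1,L2,L3:
after L1 α=2/5: [504/5, 16/5, 256/5]
after L2 α=4/5: [1004/25, 2616/25, 4796/25]
after L3 α=1/2: [5179/50, 8391/50, 3948/25]
→ [104, 168, 158]

(0,1) stack=L1,L4,L5; from [0,0,0]:
+L1 (α=1/2) → [87, 239/2, 197/2]
+L4 (α=3/5) → [504/5, 488/5, 758/5]
+L5 (α=4/5) → [4444/25, 1468/25, 3938/25]
→ [178, 59, 158]

query (1,1) [L1,L4,L5,L6] — begin 0,0,0
L1 α=2/5: [504/5, 16/5, 256/5]
L4 α=2/5: [1912/25, 288/25, 2558/25]
L5 α=3/4: [5287/100, 8763/100, 4652/25]
L6 α=1/2: [9787/200, 23163/200, 2376/25]
= [49, 116, 95]

(1,0) stack=L1,L4,L5,L6; from [0,0,0]:
+L1 (α=1/5) → [72/5, 38, 182/5]
+L4 (α=2/7) → [226/7, 468/7, 372/7]
+L5 (α=1/2) → [625/14, 304/7, 1261/14]
+L6 (α=1/4) → [3387/56, 1303/14, 6485/56]
= [60, 93, 116]

at x=0,y=1 over L1,L4,L5,L6,L7:
after L1 α=1/2: [87, 239/2, 197/2]
after L4 α=3/5: [504/5, 488/5, 758/5]
after L5 α=4/5: [4444/25, 1468/25, 3938/25]
after L6 α=4/5: [29344/125, 14968/125, 27838/125]
after L7 α=1/4: [91157/500, 49029/500, 56757/250]
= [182, 98, 227]

query (0,1) [L1,L4,L5,L6] — begin 0,0,0
after L1 α=1/2: [87, 239/2, 197/2]
after L4 α=3/5: [504/5, 488/5, 758/5]
after L5 α=4/5: [4444/25, 1468/25, 3938/25]
after L6 α=4/5: [29344/125, 14968/125, 27838/125]
rounded: [235, 120, 223]


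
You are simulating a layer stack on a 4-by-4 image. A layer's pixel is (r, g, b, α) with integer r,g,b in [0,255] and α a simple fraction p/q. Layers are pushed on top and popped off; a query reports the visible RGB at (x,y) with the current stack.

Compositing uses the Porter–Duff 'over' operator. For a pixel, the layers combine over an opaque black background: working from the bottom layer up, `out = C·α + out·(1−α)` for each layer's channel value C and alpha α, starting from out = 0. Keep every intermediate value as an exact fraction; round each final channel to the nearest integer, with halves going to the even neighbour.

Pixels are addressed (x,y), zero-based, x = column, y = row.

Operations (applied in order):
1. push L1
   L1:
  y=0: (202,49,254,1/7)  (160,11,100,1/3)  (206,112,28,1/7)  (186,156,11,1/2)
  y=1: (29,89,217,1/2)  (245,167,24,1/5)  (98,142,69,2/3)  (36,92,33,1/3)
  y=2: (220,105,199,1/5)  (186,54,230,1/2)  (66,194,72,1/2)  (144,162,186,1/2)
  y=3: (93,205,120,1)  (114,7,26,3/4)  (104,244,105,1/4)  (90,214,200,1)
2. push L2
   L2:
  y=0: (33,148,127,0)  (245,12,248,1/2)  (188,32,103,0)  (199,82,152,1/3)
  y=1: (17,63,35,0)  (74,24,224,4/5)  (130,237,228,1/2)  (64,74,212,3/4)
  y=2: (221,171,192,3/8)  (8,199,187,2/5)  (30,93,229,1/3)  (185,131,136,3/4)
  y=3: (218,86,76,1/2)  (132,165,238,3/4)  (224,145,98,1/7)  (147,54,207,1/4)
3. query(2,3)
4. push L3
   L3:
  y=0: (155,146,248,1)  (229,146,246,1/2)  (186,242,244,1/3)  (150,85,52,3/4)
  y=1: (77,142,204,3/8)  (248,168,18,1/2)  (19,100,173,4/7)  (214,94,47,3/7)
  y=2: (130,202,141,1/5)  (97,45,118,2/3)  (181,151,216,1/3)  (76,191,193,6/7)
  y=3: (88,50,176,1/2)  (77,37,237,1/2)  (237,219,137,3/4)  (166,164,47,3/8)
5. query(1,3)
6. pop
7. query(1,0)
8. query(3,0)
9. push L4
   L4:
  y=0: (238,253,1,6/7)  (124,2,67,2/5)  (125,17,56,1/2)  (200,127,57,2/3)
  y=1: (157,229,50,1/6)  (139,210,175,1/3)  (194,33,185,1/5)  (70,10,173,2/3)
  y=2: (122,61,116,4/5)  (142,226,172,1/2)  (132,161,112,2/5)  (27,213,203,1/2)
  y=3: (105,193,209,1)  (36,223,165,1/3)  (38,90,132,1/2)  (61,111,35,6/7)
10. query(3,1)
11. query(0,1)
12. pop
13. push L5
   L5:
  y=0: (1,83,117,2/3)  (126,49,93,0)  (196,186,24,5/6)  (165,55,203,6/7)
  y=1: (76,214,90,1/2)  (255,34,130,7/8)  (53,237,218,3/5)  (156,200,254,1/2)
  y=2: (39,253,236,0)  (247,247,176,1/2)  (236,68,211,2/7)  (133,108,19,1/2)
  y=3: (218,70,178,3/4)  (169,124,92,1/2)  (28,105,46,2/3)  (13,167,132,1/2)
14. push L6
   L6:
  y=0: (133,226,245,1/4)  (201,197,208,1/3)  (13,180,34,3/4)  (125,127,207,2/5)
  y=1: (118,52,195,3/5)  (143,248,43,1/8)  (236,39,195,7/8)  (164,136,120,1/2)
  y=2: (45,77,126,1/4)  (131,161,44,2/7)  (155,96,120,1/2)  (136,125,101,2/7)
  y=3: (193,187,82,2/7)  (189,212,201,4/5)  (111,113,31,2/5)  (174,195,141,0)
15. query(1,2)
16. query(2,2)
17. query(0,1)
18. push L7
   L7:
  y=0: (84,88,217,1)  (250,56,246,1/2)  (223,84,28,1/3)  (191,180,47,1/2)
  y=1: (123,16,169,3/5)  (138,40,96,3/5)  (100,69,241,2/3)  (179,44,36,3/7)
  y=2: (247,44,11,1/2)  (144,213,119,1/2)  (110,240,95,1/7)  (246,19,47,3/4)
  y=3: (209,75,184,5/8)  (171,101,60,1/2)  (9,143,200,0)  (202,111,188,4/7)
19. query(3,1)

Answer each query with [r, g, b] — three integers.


query (2,3) [L1,L2] — begin 0,0,0
L1 α=1/4: [26, 61, 105/4]
L2 α=1/7: [380/7, 73, 73/2]
rounded: [54, 73, 36]

at x=1,y=3 over L1,L2,L3:
+L1 (α=3/4) → [171/2, 21/4, 39/2]
+L2 (α=3/4) → [963/8, 2001/16, 1467/8]
+L3 (α=1/2) → [1579/16, 2593/32, 3363/16]
→ [99, 81, 210]

(1,0) stack=L1,L2; from [0,0,0]:
+L1 (α=1/3) → [160/3, 11/3, 100/3]
+L2 (α=1/2) → [895/6, 47/6, 422/3]
→ [149, 8, 141]

query (3,0) [L1,L2] — begin 0,0,0
after L1 α=1/2: [93, 78, 11/2]
after L2 α=1/3: [385/3, 238/3, 163/3]
→ [128, 79, 54]

at x=3,y=1 over L1,L2,L4:
L1 α=1/3: [12, 92/3, 11]
L2 α=3/4: [51, 379/6, 647/4]
L4 α=2/3: [191/3, 499/18, 677/4]
= [64, 28, 169]

at x=0,y=1 over L1,L2,L4:
L1 α=1/2: [29/2, 89/2, 217/2]
L2 α=0: [29/2, 89/2, 217/2]
L4 α=1/6: [153/4, 301/4, 395/4]
rounded: [38, 75, 99]

query (1,2) [L1,L2,L5,L6] — begin 0,0,0
L1 α=1/2: [93, 27, 115]
L2 α=2/5: [59, 479/5, 719/5]
L5 α=1/2: [153, 857/5, 1599/10]
L6 α=2/7: [1027/7, 1179/7, 1775/14]
→ [147, 168, 127]

query (2,2) [L1,L2,L5,L6] — begin 0,0,0
after L1 α=1/2: [33, 97, 36]
after L2 α=1/3: [32, 287/3, 301/3]
after L5 α=2/7: [632/7, 1843/21, 2771/21]
after L6 α=1/2: [1717/14, 3859/42, 5291/42]
→ [123, 92, 126]

(0,1) stack=L1,L2,L5,L6; from [0,0,0]:
+L1 (α=1/2) → [29/2, 89/2, 217/2]
+L2 (α=0) → [29/2, 89/2, 217/2]
+L5 (α=1/2) → [181/4, 517/4, 397/4]
+L6 (α=3/5) → [889/10, 829/10, 1567/10]
rounded: [89, 83, 157]

query (3,1) [L1,L2,L5,L6,L7] — begin 0,0,0
after L1 α=1/3: [12, 92/3, 11]
after L2 α=3/4: [51, 379/6, 647/4]
after L5 α=1/2: [207/2, 1579/12, 1663/8]
after L6 α=1/2: [535/4, 3211/24, 2623/16]
after L7 α=3/7: [1072/7, 4003/42, 3055/28]
rounded: [153, 95, 109]
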